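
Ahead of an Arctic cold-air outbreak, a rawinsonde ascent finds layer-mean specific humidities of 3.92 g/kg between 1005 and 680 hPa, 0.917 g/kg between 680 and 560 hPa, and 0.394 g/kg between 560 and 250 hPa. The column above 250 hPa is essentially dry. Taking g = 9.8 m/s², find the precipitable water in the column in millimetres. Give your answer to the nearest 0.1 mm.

Precipitable water is the column-integrated vapour mass per unit area: PW = (1/g) Σ q̄ Δp, with q in kg/kg and Δp in Pa (1 kg/m² of water = 1 mm).
Layer 1005–680 hPa: Δp = 325 hPa = 32500 Pa, q̄ = 0.00392 kg/kg → 0.00392 × 32500 / 9.8 = 13.00 mm
Layer 680–560 hPa: Δp = 120 hPa = 12000 Pa, q̄ = 0.000917 kg/kg → 0.000917 × 12000 / 9.8 = 1.12 mm
Layer 560–250 hPa: Δp = 310 hPa = 31000 Pa, q̄ = 0.000394 kg/kg → 0.000394 × 31000 / 9.8 = 1.25 mm
PW = 13.00 + 1.12 + 1.25 = 15.37 ≈ 15.4 mm.

PW ≈ 15.4 mm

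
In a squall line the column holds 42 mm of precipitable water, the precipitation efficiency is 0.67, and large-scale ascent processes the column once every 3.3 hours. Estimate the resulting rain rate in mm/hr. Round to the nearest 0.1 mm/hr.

Each overturning extracts ε × PW = 0.67 × 42 = 28.14 mm.
Rate = ε·PW / τ = 28.14 / 3.3 h = 8.5 mm/hr.

R ≈ 8.5 mm/hr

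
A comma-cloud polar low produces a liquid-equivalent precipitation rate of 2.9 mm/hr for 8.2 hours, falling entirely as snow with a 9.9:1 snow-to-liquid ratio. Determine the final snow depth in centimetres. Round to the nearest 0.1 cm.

Liquid-equivalent depth = 2.9 × 8.2 = 23.78 mm.
Snow depth = 23.78 mm × 9.9 = 235.422 mm = 23.5 cm.

snow depth ≈ 23.5 cm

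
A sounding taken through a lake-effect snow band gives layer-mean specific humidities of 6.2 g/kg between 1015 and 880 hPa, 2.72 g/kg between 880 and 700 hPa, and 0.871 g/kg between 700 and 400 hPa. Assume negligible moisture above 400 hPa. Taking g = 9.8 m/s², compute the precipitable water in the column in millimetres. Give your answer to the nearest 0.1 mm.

Precipitable water is the column-integrated vapour mass per unit area: PW = (1/g) Σ q̄ Δp, with q in kg/kg and Δp in Pa (1 kg/m² of water = 1 mm).
Layer 1015–880 hPa: Δp = 135 hPa = 13500 Pa, q̄ = 0.0062 kg/kg → 0.0062 × 13500 / 9.8 = 8.54 mm
Layer 880–700 hPa: Δp = 180 hPa = 18000 Pa, q̄ = 0.00272 kg/kg → 0.00272 × 18000 / 9.8 = 5.00 mm
Layer 700–400 hPa: Δp = 300 hPa = 30000 Pa, q̄ = 0.000871 kg/kg → 0.000871 × 30000 / 9.8 = 2.67 mm
PW = 8.54 + 5.00 + 2.67 = 16.21 ≈ 16.2 mm.

PW ≈ 16.2 mm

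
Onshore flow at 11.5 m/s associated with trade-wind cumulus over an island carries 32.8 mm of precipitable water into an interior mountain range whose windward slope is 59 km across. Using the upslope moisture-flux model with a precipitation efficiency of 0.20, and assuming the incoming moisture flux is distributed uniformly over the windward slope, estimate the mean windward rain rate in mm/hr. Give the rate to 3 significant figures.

Incoming column moisture flux per unit ridge length: F = V × PW = 11.5 × 32.8 = 377.2 mm·m/s.
Spread over the 59 km slope with efficiency ε = 0.20: R = ε·F/W = 0.20 × 377.2 / 59000 m = 1.279e-03 mm/s.
R = 1.279e-03 × 3600 = 4.60 mm/hr.

R ≈ 4.60 mm/hr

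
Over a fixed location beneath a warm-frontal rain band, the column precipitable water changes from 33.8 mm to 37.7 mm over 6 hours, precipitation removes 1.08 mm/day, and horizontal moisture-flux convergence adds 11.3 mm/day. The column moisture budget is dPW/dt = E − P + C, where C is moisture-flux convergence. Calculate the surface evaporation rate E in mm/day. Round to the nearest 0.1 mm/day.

E ≈ 5.4 mm/day

dPW/dt = (37.7 − 33.8) mm / (6/24 day) = +15.600 mm/day.
E = dPW/dt + P − C = (+15.600) + 1.08 − (11.3) = 5.4 mm/day.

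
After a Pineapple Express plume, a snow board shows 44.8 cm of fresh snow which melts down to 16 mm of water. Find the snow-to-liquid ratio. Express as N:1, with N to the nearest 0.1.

ratio ≈ 28.0

Ratio = snow depth / SWE = 448 mm / 16 mm = 28.0, i.e. 28.0:1.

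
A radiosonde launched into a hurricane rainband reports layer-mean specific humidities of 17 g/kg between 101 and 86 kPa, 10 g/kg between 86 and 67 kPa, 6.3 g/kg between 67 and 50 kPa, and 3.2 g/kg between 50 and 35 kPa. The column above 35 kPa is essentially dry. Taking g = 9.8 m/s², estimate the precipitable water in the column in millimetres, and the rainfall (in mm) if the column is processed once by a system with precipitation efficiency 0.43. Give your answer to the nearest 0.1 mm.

PW ≈ 61.2 mm; rainfall ≈ 26.3 mm

Precipitable water is the column-integrated vapour mass per unit area: PW = (1/g) Σ q̄ Δp, with q in kg/kg and Δp in Pa (1 kg/m² of water = 1 mm).
Layer 101–86 kPa: Δp = 150 hPa = 15000 Pa, q̄ = 0.017 kg/kg → 0.017 × 15000 / 9.8 = 26.02 mm
Layer 86–67 kPa: Δp = 190 hPa = 19000 Pa, q̄ = 0.01 kg/kg → 0.01 × 19000 / 9.8 = 19.39 mm
Layer 67–50 kPa: Δp = 170 hPa = 17000 Pa, q̄ = 0.0063 kg/kg → 0.0063 × 17000 / 9.8 = 10.93 mm
Layer 50–35 kPa: Δp = 150 hPa = 15000 Pa, q̄ = 0.0032 kg/kg → 0.0032 × 15000 / 9.8 = 4.90 mm
PW = 26.02 + 19.39 + 10.93 + 4.90 = 61.24 ≈ 61.2 mm.
Rainfall = ε × PW = 0.43 × 61.2 = 26.3 mm.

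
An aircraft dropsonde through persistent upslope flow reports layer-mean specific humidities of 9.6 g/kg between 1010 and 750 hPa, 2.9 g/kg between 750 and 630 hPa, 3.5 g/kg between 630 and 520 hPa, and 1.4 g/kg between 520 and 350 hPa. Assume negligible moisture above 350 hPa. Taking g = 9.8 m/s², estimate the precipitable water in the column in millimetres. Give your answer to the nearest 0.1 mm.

Precipitable water is the column-integrated vapour mass per unit area: PW = (1/g) Σ q̄ Δp, with q in kg/kg and Δp in Pa (1 kg/m² of water = 1 mm).
Layer 1010–750 hPa: Δp = 260 hPa = 26000 Pa, q̄ = 0.0096 kg/kg → 0.0096 × 26000 / 9.8 = 25.47 mm
Layer 750–630 hPa: Δp = 120 hPa = 12000 Pa, q̄ = 0.0029 kg/kg → 0.0029 × 12000 / 9.8 = 3.55 mm
Layer 630–520 hPa: Δp = 110 hPa = 11000 Pa, q̄ = 0.0035 kg/kg → 0.0035 × 11000 / 9.8 = 3.93 mm
Layer 520–350 hPa: Δp = 170 hPa = 17000 Pa, q̄ = 0.0014 kg/kg → 0.0014 × 17000 / 9.8 = 2.43 mm
PW = 25.47 + 3.55 + 3.93 + 2.43 = 35.38 ≈ 35.4 mm.

PW ≈ 35.4 mm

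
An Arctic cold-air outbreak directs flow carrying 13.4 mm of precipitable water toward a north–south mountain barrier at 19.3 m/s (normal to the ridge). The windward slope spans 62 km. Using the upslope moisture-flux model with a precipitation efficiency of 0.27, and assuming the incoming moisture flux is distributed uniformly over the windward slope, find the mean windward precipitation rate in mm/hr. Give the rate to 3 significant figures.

Incoming column moisture flux per unit ridge length: F = V × PW = 19.3 × 13.4 = 258.62 mm·m/s.
Spread over the 62 km slope with efficiency ε = 0.27: R = ε·F/W = 0.27 × 258.62 / 62000 m = 1.126e-03 mm/s.
R = 1.126e-03 × 3600 = 4.05 mm/hr.

R ≈ 4.05 mm/hr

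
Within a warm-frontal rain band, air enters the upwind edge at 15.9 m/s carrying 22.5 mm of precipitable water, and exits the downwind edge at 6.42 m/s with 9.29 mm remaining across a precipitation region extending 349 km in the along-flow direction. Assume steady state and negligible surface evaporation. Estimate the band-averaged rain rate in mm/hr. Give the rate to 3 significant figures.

R ≈ 3.08 mm/hr

Column moisture flux per unit crosswind length is F = V × PW.
Inflow: F_in = 15.9 × 22.5 = 357.75 mm·m/s
Outflow: F_out = 6.42 × 9.29 = 59.6418 mm·m/s
Steady-state rate R = (F_in − F_out)/L = (357.75 − 59.6418) / 349000 m = 8.542e-04 mm/s.
R = 8.542e-04 × 3600 = 3.08 mm/hr.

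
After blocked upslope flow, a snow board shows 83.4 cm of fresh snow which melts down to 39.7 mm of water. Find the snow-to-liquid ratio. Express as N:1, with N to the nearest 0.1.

ratio ≈ 21.0

Ratio = snow depth / SWE = 834 mm / 39.7 mm = 21.0, i.e. 21.0:1.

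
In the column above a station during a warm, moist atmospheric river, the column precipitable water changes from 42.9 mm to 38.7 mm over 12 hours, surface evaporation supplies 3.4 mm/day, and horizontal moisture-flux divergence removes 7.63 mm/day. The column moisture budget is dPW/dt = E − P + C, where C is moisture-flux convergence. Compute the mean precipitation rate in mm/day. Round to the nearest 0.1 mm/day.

P ≈ 4.2 mm/day

dPW/dt = (38.7 − 42.9) mm / (12/24 day) = -8.400 mm/day.
P = E + C − dPW/dt = 3.4 + (-7.63) − (-8.400) = 4.2 mm/day.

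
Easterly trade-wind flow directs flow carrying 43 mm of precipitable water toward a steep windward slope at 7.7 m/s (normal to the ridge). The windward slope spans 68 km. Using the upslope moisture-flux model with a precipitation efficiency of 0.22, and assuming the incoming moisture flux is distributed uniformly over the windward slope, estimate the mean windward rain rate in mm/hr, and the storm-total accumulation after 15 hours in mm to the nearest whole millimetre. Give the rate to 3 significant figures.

R ≈ 3.86 mm/hr; total ≈ 58 mm

Incoming column moisture flux per unit ridge length: F = V × PW = 7.7 × 43 = 331.1 mm·m/s.
Spread over the 68 km slope with efficiency ε = 0.22: R = ε·F/W = 0.22 × 331.1 / 68000 m = 1.071e-03 mm/s.
R = 1.071e-03 × 3600 = 3.86 mm/hr.
Over 15 h: total = 3.86 × 15 = 57.9 ≈ 58 mm.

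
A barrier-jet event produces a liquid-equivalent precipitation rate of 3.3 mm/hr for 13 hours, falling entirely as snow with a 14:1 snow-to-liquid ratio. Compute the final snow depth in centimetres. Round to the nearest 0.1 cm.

Liquid-equivalent depth = 3.3 × 13 = 42.9 mm.
Snow depth = 42.9 mm × 14 = 600.6 mm = 60.1 cm.

snow depth ≈ 60.1 cm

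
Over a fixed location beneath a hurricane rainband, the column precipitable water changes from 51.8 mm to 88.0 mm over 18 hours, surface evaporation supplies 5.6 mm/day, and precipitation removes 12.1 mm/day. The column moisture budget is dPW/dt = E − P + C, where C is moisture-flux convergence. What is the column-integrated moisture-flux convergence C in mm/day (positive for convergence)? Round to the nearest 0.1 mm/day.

dPW/dt = (88.0 − 51.8) mm / (18/24 day) = +48.267 mm/day.
C = dPW/dt − E + P = (+48.267) − 5.6 + 12.1 = 54.8 mm/day.

C ≈ 54.8 mm/day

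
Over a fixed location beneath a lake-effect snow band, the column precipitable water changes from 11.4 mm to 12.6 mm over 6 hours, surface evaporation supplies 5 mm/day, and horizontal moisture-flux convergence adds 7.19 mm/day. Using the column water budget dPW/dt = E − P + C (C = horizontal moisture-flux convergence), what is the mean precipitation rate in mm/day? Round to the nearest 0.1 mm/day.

P ≈ 7.4 mm/day

dPW/dt = (12.6 − 11.4) mm / (6/24 day) = +4.800 mm/day.
P = E + C − dPW/dt = 5 + (7.19) − (+4.800) = 7.4 mm/day.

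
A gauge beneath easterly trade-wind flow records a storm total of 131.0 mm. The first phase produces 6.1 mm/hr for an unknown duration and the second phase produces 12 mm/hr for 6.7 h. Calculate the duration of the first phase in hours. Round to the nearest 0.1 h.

duration ≈ 8.3 h

Known phases: 12 × 6.7 = 80.4 mm.
Remaining depth = 131.0 − 80.4 = 50.6 mm.
Duration = 50.6 / 6.1 = 8.3 h.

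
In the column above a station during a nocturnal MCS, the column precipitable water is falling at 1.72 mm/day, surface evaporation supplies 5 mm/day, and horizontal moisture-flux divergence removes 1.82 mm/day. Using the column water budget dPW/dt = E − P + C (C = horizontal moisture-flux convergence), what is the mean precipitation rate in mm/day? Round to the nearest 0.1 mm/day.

P ≈ 4.9 mm/day

dPW/dt = -1.72 mm/day.
P = E + C − dPW/dt = 5 + (-1.82) − (-1.72) = 4.9 mm/day.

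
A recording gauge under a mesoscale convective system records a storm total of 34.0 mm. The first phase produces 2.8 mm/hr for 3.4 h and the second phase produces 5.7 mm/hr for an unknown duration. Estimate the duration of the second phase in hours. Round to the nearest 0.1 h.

Known phases: 2.8 × 3.4 = 9.52 mm.
Remaining depth = 34.0 − 9.52 = 24.48 mm.
Duration = 24.48 / 5.7 = 4.3 h.

duration ≈ 4.3 h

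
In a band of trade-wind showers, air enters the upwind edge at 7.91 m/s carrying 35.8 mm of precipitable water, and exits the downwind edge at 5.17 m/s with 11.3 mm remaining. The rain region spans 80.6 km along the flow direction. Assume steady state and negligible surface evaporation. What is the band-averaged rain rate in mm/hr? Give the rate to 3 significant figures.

R ≈ 10.0 mm/hr

Column moisture flux per unit crosswind length is F = V × PW.
Inflow: F_in = 7.91 × 35.8 = 283.178 mm·m/s
Outflow: F_out = 5.17 × 11.3 = 58.421 mm·m/s
Steady-state rate R = (F_in − F_out)/L = (283.178 − 58.421) / 80600 m = 2.789e-03 mm/s.
R = 2.789e-03 × 3600 = 10.0 mm/hr.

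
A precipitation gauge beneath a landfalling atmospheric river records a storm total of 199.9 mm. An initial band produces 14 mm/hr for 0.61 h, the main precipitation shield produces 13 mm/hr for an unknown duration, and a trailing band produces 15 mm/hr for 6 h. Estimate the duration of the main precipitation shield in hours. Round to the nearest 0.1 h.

Known phases: 14 × 0.61 + 15 × 6 = 8.54 + 90 = 98.54 mm.
Remaining depth = 199.9 − 98.54 = 101.36 mm.
Duration = 101.36 / 13 = 7.8 h.

duration ≈ 7.8 h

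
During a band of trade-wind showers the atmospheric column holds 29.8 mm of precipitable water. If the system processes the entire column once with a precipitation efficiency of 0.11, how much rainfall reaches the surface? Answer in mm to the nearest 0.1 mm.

rainfall ≈ 3.3 mm

Rainfall = ε × PW = 0.11 × 29.8 = 3.3 mm.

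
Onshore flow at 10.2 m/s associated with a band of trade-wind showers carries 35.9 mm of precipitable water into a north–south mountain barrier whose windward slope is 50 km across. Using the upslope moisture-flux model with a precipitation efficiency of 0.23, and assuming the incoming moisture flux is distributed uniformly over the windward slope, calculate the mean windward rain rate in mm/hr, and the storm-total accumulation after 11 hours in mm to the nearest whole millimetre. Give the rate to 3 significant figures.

Incoming column moisture flux per unit ridge length: F = V × PW = 10.2 × 35.9 = 366.18 mm·m/s.
Spread over the 50 km slope with efficiency ε = 0.23: R = ε·F/W = 0.23 × 366.18 / 50000 m = 1.684e-03 mm/s.
R = 1.684e-03 × 3600 = 6.06 mm/hr.
Over 11 h: total = 6.06 × 11 = 66.66 ≈ 67 mm.

R ≈ 6.06 mm/hr; total ≈ 67 mm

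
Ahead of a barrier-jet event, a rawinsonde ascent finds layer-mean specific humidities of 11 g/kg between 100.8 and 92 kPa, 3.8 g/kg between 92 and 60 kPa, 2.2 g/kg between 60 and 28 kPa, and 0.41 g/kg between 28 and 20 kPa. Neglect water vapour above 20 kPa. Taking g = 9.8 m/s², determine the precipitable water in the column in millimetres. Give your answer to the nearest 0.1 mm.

Precipitable water is the column-integrated vapour mass per unit area: PW = (1/g) Σ q̄ Δp, with q in kg/kg and Δp in Pa (1 kg/m² of water = 1 mm).
Layer 100.8–92 kPa: Δp = 88 hPa = 8800 Pa, q̄ = 0.011 kg/kg → 0.011 × 8800 / 9.8 = 9.88 mm
Layer 92–60 kPa: Δp = 320 hPa = 32000 Pa, q̄ = 0.0038 kg/kg → 0.0038 × 32000 / 9.8 = 12.41 mm
Layer 60–28 kPa: Δp = 320 hPa = 32000 Pa, q̄ = 0.0022 kg/kg → 0.0022 × 32000 / 9.8 = 7.18 mm
Layer 28–20 kPa: Δp = 80 hPa = 8000 Pa, q̄ = 0.00041 kg/kg → 0.00041 × 8000 / 9.8 = 0.33 mm
PW = 9.88 + 12.41 + 7.18 + 0.33 = 29.80 ≈ 29.8 mm.

PW ≈ 29.8 mm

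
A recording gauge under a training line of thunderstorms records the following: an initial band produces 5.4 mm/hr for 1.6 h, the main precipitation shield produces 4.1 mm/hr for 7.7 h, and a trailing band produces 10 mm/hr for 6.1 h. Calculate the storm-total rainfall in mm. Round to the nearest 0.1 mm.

total ≈ 101.2 mm

Total = Σ Rᵢ Δtᵢ = 5.4 × 1.6 + 4.1 × 7.7 + 10 × 6.1
      = 8.64 + 31.57 + 61 = 101.2 mm.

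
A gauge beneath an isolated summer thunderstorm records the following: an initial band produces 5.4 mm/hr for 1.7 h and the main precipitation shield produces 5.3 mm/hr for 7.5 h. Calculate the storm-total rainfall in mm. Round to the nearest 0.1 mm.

Total = Σ Rᵢ Δtᵢ = 5.4 × 1.7 + 5.3 × 7.5
      = 9.18 + 39.75 = 48.9 mm.

total ≈ 48.9 mm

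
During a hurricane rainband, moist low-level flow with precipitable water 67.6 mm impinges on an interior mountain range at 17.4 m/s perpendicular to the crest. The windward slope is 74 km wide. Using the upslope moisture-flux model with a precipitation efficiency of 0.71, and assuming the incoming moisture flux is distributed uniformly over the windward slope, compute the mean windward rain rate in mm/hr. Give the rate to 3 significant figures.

Incoming column moisture flux per unit ridge length: F = V × PW = 17.4 × 67.6 = 1176.24 mm·m/s.
Spread over the 74 km slope with efficiency ε = 0.71: R = ε·F/W = 0.71 × 1176.24 / 74000 m = 1.129e-02 mm/s.
R = 1.129e-02 × 3600 = 40.6 mm/hr.

R ≈ 40.6 mm/hr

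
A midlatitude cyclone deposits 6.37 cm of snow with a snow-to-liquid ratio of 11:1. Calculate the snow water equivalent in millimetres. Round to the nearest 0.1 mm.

SWE = snow depth / ratio = 6.37 cm / 11 = 0.579 cm = 5.8 mm.

SWE ≈ 5.8 mm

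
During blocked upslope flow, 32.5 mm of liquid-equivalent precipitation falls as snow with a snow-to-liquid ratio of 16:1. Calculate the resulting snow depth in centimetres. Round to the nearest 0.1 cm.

Snow depth = liquid × ratio = 32.5 mm × 16 = 520 mm = 52.0 cm.

snow depth ≈ 52.0 cm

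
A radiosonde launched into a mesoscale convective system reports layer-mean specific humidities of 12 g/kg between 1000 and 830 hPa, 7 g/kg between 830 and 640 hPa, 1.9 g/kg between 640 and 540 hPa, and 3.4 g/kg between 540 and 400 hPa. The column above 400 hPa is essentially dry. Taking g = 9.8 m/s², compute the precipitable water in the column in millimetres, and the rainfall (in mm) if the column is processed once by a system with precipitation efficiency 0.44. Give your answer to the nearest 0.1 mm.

Precipitable water is the column-integrated vapour mass per unit area: PW = (1/g) Σ q̄ Δp, with q in kg/kg and Δp in Pa (1 kg/m² of water = 1 mm).
Layer 1000–830 hPa: Δp = 170 hPa = 17000 Pa, q̄ = 0.012 kg/kg → 0.012 × 17000 / 9.8 = 20.82 mm
Layer 830–640 hPa: Δp = 190 hPa = 19000 Pa, q̄ = 0.007 kg/kg → 0.007 × 19000 / 9.8 = 13.57 mm
Layer 640–540 hPa: Δp = 100 hPa = 10000 Pa, q̄ = 0.0019 kg/kg → 0.0019 × 10000 / 9.8 = 1.94 mm
Layer 540–400 hPa: Δp = 140 hPa = 14000 Pa, q̄ = 0.0034 kg/kg → 0.0034 × 14000 / 9.8 = 4.86 mm
PW = 20.82 + 13.57 + 1.94 + 4.86 = 41.19 ≈ 41.2 mm.
Rainfall = ε × PW = 0.44 × 41.2 = 18.1 mm.

PW ≈ 41.2 mm; rainfall ≈ 18.1 mm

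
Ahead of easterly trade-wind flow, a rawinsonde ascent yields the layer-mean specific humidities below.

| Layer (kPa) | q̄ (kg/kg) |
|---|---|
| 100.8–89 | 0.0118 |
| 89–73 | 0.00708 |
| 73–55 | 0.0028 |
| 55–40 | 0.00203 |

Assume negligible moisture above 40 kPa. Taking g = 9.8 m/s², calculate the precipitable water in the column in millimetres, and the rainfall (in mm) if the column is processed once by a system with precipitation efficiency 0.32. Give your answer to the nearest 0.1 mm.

PW ≈ 34.0 mm; rainfall ≈ 10.9 mm

Precipitable water is the column-integrated vapour mass per unit area: PW = (1/g) Σ q̄ Δp, with q in kg/kg and Δp in Pa (1 kg/m² of water = 1 mm).
Layer 100.8–89 kPa: Δp = 118 hPa = 11800 Pa, q̄ = 0.0118 kg/kg → 0.0118 × 11800 / 9.8 = 14.21 mm
Layer 89–73 kPa: Δp = 160 hPa = 16000 Pa, q̄ = 0.00708 kg/kg → 0.00708 × 16000 / 9.8 = 11.56 mm
Layer 73–55 kPa: Δp = 180 hPa = 18000 Pa, q̄ = 0.0028 kg/kg → 0.0028 × 18000 / 9.8 = 5.14 mm
Layer 55–40 kPa: Δp = 150 hPa = 15000 Pa, q̄ = 0.00203 kg/kg → 0.00203 × 15000 / 9.8 = 3.11 mm
PW = 14.21 + 11.56 + 5.14 + 3.11 = 34.02 ≈ 34.0 mm.
Rainfall = ε × PW = 0.32 × 34.0 = 10.9 mm.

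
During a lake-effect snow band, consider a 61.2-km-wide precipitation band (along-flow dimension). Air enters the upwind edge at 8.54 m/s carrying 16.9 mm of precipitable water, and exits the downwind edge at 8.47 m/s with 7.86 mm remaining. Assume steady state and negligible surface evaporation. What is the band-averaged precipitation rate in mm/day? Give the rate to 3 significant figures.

R ≈ 110 mm/day

Column moisture flux per unit crosswind length is F = V × PW.
Inflow: F_in = 8.54 × 16.9 = 144.326 mm·m/s
Outflow: F_out = 8.47 × 7.86 = 66.5742 mm·m/s
Steady-state rate R = (F_in − F_out)/L = (144.326 − 66.5742) / 61200 m = 1.270e-03 mm/s.
R = 1.270e-03 × 3600 × 24 = 110 mm/day.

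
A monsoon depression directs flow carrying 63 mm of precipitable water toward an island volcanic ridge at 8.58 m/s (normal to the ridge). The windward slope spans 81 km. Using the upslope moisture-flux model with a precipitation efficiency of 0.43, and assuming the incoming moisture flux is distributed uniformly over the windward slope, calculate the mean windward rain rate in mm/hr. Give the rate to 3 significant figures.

Incoming column moisture flux per unit ridge length: F = V × PW = 8.58 × 63 = 540.54 mm·m/s.
Spread over the 81 km slope with efficiency ε = 0.43: R = ε·F/W = 0.43 × 540.54 / 81000 m = 2.870e-03 mm/s.
R = 2.870e-03 × 3600 = 10.3 mm/hr.

R ≈ 10.3 mm/hr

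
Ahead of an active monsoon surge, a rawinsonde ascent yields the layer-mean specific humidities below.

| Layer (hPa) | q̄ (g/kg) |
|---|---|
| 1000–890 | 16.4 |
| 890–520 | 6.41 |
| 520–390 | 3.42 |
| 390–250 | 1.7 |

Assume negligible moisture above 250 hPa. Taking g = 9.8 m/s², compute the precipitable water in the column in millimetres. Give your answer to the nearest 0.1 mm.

PW ≈ 49.6 mm

Precipitable water is the column-integrated vapour mass per unit area: PW = (1/g) Σ q̄ Δp, with q in kg/kg and Δp in Pa (1 kg/m² of water = 1 mm).
Layer 1000–890 hPa: Δp = 110 hPa = 11000 Pa, q̄ = 0.0164 kg/kg → 0.0164 × 11000 / 9.8 = 18.41 mm
Layer 890–520 hPa: Δp = 370 hPa = 37000 Pa, q̄ = 0.00641 kg/kg → 0.00641 × 37000 / 9.8 = 24.20 mm
Layer 520–390 hPa: Δp = 130 hPa = 13000 Pa, q̄ = 0.00342 kg/kg → 0.00342 × 13000 / 9.8 = 4.54 mm
Layer 390–250 hPa: Δp = 140 hPa = 14000 Pa, q̄ = 0.0017 kg/kg → 0.0017 × 14000 / 9.8 = 2.43 mm
PW = 18.41 + 24.20 + 4.54 + 2.43 = 49.58 ≈ 49.6 mm.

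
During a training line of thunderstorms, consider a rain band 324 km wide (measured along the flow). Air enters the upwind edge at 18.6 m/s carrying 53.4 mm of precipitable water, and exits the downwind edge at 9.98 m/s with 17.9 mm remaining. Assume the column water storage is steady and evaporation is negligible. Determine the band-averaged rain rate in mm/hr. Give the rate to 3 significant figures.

Column moisture flux per unit crosswind length is F = V × PW.
Inflow: F_in = 18.6 × 53.4 = 993.24 mm·m/s
Outflow: F_out = 9.98 × 17.9 = 178.642 mm·m/s
Steady-state rate R = (F_in − F_out)/L = (993.24 − 178.642) / 324000 m = 2.514e-03 mm/s.
R = 2.514e-03 × 3600 = 9.05 mm/hr.

R ≈ 9.05 mm/hr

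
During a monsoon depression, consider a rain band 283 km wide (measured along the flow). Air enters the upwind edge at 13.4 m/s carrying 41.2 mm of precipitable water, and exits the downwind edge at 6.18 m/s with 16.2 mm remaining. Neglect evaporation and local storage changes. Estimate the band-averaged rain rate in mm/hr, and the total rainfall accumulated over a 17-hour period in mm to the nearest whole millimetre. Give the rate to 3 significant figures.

R ≈ 5.75 mm/hr; total ≈ 98 mm

Column moisture flux per unit crosswind length is F = V × PW.
Inflow: F_in = 13.4 × 41.2 = 552.08 mm·m/s
Outflow: F_out = 6.18 × 16.2 = 100.116 mm·m/s
Steady-state rate R = (F_in − F_out)/L = (552.08 − 100.116) / 283000 m = 1.597e-03 mm/s.
R = 1.597e-03 × 3600 = 5.75 mm/hr.
Over 17 h: total = 5.75 × 17 = 97.75 ≈ 98 mm.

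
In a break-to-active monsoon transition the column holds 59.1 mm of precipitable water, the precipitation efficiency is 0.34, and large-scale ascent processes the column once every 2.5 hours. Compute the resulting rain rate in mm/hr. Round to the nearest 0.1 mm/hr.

Each overturning extracts ε × PW = 0.34 × 59.1 = 20.094 mm.
Rate = ε·PW / τ = 20.094 / 2.5 h = 8.0 mm/hr.

R ≈ 8.0 mm/hr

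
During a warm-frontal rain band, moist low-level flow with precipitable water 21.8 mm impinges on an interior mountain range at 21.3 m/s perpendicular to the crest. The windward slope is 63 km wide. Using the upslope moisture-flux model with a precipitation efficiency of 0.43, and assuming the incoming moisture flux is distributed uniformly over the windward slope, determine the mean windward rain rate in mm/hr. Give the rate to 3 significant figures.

R ≈ 11.4 mm/hr

Incoming column moisture flux per unit ridge length: F = V × PW = 21.3 × 21.8 = 464.34 mm·m/s.
Spread over the 63 km slope with efficiency ε = 0.43: R = ε·F/W = 0.43 × 464.34 / 63000 m = 3.169e-03 mm/s.
R = 3.169e-03 × 3600 = 11.4 mm/hr.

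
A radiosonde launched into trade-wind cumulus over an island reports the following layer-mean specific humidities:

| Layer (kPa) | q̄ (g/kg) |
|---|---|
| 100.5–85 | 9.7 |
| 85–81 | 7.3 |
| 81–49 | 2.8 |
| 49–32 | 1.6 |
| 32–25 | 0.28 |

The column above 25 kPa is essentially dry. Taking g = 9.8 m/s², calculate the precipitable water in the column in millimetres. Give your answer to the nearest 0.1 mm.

PW ≈ 30.4 mm

Precipitable water is the column-integrated vapour mass per unit area: PW = (1/g) Σ q̄ Δp, with q in kg/kg and Δp in Pa (1 kg/m² of water = 1 mm).
Layer 100.5–85 kPa: Δp = 155 hPa = 15500 Pa, q̄ = 0.0097 kg/kg → 0.0097 × 15500 / 9.8 = 15.34 mm
Layer 85–81 kPa: Δp = 40 hPa = 4000 Pa, q̄ = 0.0073 kg/kg → 0.0073 × 4000 / 9.8 = 2.98 mm
Layer 81–49 kPa: Δp = 320 hPa = 32000 Pa, q̄ = 0.0028 kg/kg → 0.0028 × 32000 / 9.8 = 9.14 mm
Layer 49–32 kPa: Δp = 170 hPa = 17000 Pa, q̄ = 0.0016 kg/kg → 0.0016 × 17000 / 9.8 = 2.78 mm
Layer 32–25 kPa: Δp = 70 hPa = 7000 Pa, q̄ = 0.00028 kg/kg → 0.00028 × 7000 / 9.8 = 0.20 mm
PW = 15.34 + 2.98 + 9.14 + 2.78 + 0.20 = 30.44 ≈ 30.4 mm.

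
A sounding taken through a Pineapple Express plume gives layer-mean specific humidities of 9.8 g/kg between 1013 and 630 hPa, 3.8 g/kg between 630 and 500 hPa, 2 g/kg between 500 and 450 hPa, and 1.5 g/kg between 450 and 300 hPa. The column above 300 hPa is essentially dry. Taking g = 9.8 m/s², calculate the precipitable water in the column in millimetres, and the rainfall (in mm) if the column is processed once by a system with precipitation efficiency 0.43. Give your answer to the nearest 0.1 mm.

Precipitable water is the column-integrated vapour mass per unit area: PW = (1/g) Σ q̄ Δp, with q in kg/kg and Δp in Pa (1 kg/m² of water = 1 mm).
Layer 1013–630 hPa: Δp = 383 hPa = 38300 Pa, q̄ = 0.0098 kg/kg → 0.0098 × 38300 / 9.8 = 38.30 mm
Layer 630–500 hPa: Δp = 130 hPa = 13000 Pa, q̄ = 0.0038 kg/kg → 0.0038 × 13000 / 9.8 = 5.04 mm
Layer 500–450 hPa: Δp = 50 hPa = 5000 Pa, q̄ = 0.002 kg/kg → 0.002 × 5000 / 9.8 = 1.02 mm
Layer 450–300 hPa: Δp = 150 hPa = 15000 Pa, q̄ = 0.0015 kg/kg → 0.0015 × 15000 / 9.8 = 2.30 mm
PW = 38.30 + 5.04 + 1.02 + 2.30 = 46.66 ≈ 46.7 mm.
Rainfall = ε × PW = 0.43 × 46.7 = 20.1 mm.

PW ≈ 46.7 mm; rainfall ≈ 20.1 mm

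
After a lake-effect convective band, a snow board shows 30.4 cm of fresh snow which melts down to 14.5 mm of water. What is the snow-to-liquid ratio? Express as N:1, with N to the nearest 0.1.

ratio ≈ 21.0

Ratio = snow depth / SWE = 304 mm / 14.5 mm = 21.0, i.e. 21.0:1.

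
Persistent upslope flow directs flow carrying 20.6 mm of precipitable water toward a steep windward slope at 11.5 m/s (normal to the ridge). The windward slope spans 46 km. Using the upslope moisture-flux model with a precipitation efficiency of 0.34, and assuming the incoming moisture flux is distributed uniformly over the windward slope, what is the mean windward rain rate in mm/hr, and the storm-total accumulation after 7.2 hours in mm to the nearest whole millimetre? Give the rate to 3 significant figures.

Incoming column moisture flux per unit ridge length: F = V × PW = 11.5 × 20.6 = 236.9 mm·m/s.
Spread over the 46 km slope with efficiency ε = 0.34: R = ε·F/W = 0.34 × 236.9 / 46000 m = 1.751e-03 mm/s.
R = 1.751e-03 × 3600 = 6.30 mm/hr.
Over 7.2 h: total = 6.30 × 7.2 = 45.36 ≈ 45 mm.

R ≈ 6.30 mm/hr; total ≈ 45 mm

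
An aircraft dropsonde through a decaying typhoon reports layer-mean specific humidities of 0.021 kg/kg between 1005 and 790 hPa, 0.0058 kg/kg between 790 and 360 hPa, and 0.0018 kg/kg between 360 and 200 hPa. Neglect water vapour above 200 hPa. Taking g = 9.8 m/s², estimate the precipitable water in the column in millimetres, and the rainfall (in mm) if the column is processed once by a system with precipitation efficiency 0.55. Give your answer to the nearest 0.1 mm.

PW ≈ 74.5 mm; rainfall ≈ 41.0 mm

Precipitable water is the column-integrated vapour mass per unit area: PW = (1/g) Σ q̄ Δp, with q in kg/kg and Δp in Pa (1 kg/m² of water = 1 mm).
Layer 1005–790 hPa: Δp = 215 hPa = 21500 Pa, q̄ = 0.021 kg/kg → 0.021 × 21500 / 9.8 = 46.07 mm
Layer 790–360 hPa: Δp = 430 hPa = 43000 Pa, q̄ = 0.0058 kg/kg → 0.0058 × 43000 / 9.8 = 25.45 mm
Layer 360–200 hPa: Δp = 160 hPa = 16000 Pa, q̄ = 0.0018 kg/kg → 0.0018 × 16000 / 9.8 = 2.94 mm
PW = 46.07 + 25.45 + 2.94 = 74.46 ≈ 74.5 mm.
Rainfall = ε × PW = 0.55 × 74.5 = 41.0 mm.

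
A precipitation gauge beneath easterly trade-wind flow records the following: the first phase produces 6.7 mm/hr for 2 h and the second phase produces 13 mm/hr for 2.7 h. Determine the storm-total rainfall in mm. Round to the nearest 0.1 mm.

Total = Σ Rᵢ Δtᵢ = 6.7 × 2 + 13 × 2.7
      = 13.4 + 35.1 = 48.5 mm.

total ≈ 48.5 mm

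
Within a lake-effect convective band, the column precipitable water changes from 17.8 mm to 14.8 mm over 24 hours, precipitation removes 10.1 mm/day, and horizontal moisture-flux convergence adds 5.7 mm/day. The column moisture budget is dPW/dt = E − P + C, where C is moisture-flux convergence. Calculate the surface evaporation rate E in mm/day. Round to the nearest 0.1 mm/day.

dPW/dt = (14.8 − 17.8) mm / (24/24 day) = -3.000 mm/day.
E = dPW/dt + P − C = (-3.000) + 10.1 − (5.7) = 1.4 mm/day.

E ≈ 1.4 mm/day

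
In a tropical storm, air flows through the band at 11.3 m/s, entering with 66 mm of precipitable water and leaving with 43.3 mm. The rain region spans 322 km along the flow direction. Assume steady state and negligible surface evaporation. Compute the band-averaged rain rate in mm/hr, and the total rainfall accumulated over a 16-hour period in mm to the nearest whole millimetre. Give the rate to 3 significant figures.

R ≈ 2.87 mm/hr; total ≈ 46 mm

Column moisture flux per unit crosswind length is F = V × PW.
Inflow: F_in = 11.3 × 66 = 745.8 mm·m/s
Outflow: F_out = 11.3 × 43.3 = 489.29 mm·m/s
Steady-state rate R = (F_in − F_out)/L = (745.8 − 489.29) / 322000 m = 7.966e-04 mm/s.
R = 7.966e-04 × 3600 = 2.87 mm/hr.
Over 16 h: total = 2.87 × 16 = 45.92 ≈ 46 mm.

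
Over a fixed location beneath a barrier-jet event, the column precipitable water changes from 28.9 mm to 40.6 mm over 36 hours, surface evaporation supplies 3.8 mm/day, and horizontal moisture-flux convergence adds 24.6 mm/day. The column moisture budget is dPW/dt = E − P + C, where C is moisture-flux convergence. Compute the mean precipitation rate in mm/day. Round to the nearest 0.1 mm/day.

P ≈ 20.6 mm/day

dPW/dt = (40.6 − 28.9) mm / (36/24 day) = +7.800 mm/day.
P = E + C − dPW/dt = 3.8 + (24.6) − (+7.800) = 20.6 mm/day.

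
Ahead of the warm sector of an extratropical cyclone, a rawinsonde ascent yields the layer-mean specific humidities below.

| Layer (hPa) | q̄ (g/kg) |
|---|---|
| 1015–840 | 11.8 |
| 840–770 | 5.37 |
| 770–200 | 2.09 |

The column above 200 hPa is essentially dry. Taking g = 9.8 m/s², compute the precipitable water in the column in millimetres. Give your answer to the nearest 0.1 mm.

Precipitable water is the column-integrated vapour mass per unit area: PW = (1/g) Σ q̄ Δp, with q in kg/kg and Δp in Pa (1 kg/m² of water = 1 mm).
Layer 1015–840 hPa: Δp = 175 hPa = 17500 Pa, q̄ = 0.0118 kg/kg → 0.0118 × 17500 / 9.8 = 21.07 mm
Layer 840–770 hPa: Δp = 70 hPa = 7000 Pa, q̄ = 0.00537 kg/kg → 0.00537 × 7000 / 9.8 = 3.84 mm
Layer 770–200 hPa: Δp = 570 hPa = 57000 Pa, q̄ = 0.00209 kg/kg → 0.00209 × 57000 / 9.8 = 12.16 mm
PW = 21.07 + 3.84 + 12.16 = 37.07 ≈ 37.1 mm.

PW ≈ 37.1 mm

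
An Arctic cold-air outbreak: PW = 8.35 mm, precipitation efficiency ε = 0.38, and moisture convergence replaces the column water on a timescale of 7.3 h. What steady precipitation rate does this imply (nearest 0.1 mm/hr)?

Each overturning extracts ε × PW = 0.38 × 8.35 = 3.173 mm.
Rate = ε·PW / τ = 3.173 / 7.3 h = 0.4 mm/hr.

R ≈ 0.4 mm/hr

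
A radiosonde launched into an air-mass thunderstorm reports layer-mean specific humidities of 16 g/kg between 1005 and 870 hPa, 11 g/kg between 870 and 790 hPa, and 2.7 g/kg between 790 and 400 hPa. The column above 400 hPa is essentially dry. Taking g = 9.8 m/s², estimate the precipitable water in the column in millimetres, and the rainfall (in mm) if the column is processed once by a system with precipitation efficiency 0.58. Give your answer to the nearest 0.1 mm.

Precipitable water is the column-integrated vapour mass per unit area: PW = (1/g) Σ q̄ Δp, with q in kg/kg and Δp in Pa (1 kg/m² of water = 1 mm).
Layer 1005–870 hPa: Δp = 135 hPa = 13500 Pa, q̄ = 0.016 kg/kg → 0.016 × 13500 / 9.8 = 22.04 mm
Layer 870–790 hPa: Δp = 80 hPa = 8000 Pa, q̄ = 0.011 kg/kg → 0.011 × 8000 / 9.8 = 8.98 mm
Layer 790–400 hPa: Δp = 390 hPa = 39000 Pa, q̄ = 0.0027 kg/kg → 0.0027 × 39000 / 9.8 = 10.74 mm
PW = 22.04 + 8.98 + 10.74 = 41.76 ≈ 41.8 mm.
Rainfall = ε × PW = 0.58 × 41.8 = 24.2 mm.

PW ≈ 41.8 mm; rainfall ≈ 24.2 mm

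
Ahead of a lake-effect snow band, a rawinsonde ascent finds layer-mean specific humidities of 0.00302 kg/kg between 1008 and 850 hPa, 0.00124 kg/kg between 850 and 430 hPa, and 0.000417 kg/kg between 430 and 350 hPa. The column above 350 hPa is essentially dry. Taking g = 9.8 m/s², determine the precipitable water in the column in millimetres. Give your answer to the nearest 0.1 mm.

PW ≈ 10.5 mm

Precipitable water is the column-integrated vapour mass per unit area: PW = (1/g) Σ q̄ Δp, with q in kg/kg and Δp in Pa (1 kg/m² of water = 1 mm).
Layer 1008–850 hPa: Δp = 158 hPa = 15800 Pa, q̄ = 0.00302 kg/kg → 0.00302 × 15800 / 9.8 = 4.87 mm
Layer 850–430 hPa: Δp = 420 hPa = 42000 Pa, q̄ = 0.00124 kg/kg → 0.00124 × 42000 / 9.8 = 5.31 mm
Layer 430–350 hPa: Δp = 80 hPa = 8000 Pa, q̄ = 0.000417 kg/kg → 0.000417 × 8000 / 9.8 = 0.34 mm
PW = 4.87 + 5.31 + 0.34 = 10.52 ≈ 10.5 mm.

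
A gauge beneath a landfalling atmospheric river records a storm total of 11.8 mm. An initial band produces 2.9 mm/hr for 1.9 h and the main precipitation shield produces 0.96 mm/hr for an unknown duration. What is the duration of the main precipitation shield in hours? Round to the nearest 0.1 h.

duration ≈ 6.6 h

Known phases: 2.9 × 1.9 = 5.51 mm.
Remaining depth = 11.8 − 5.51 = 6.29 mm.
Duration = 6.29 / 0.96 = 6.6 h.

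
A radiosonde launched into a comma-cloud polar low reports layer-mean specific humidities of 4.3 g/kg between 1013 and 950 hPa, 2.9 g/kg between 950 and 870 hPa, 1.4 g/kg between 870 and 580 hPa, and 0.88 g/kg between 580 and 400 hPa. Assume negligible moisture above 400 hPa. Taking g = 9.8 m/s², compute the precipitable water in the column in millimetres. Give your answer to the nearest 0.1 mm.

PW ≈ 10.9 mm

Precipitable water is the column-integrated vapour mass per unit area: PW = (1/g) Σ q̄ Δp, with q in kg/kg and Δp in Pa (1 kg/m² of water = 1 mm).
Layer 1013–950 hPa: Δp = 63 hPa = 6300 Pa, q̄ = 0.0043 kg/kg → 0.0043 × 6300 / 9.8 = 2.76 mm
Layer 950–870 hPa: Δp = 80 hPa = 8000 Pa, q̄ = 0.0029 kg/kg → 0.0029 × 8000 / 9.8 = 2.37 mm
Layer 870–580 hPa: Δp = 290 hPa = 29000 Pa, q̄ = 0.0014 kg/kg → 0.0014 × 29000 / 9.8 = 4.14 mm
Layer 580–400 hPa: Δp = 180 hPa = 18000 Pa, q̄ = 0.00088 kg/kg → 0.00088 × 18000 / 9.8 = 1.62 mm
PW = 2.76 + 2.37 + 4.14 + 1.62 = 10.89 ≈ 10.9 mm.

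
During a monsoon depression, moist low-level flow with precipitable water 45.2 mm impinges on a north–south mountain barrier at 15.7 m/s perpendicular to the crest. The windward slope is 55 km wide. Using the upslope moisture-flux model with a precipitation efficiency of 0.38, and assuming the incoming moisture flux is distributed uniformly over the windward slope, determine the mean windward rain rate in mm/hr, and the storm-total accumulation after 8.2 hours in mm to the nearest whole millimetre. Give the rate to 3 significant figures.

R ≈ 17.7 mm/hr; total ≈ 145 mm

Incoming column moisture flux per unit ridge length: F = V × PW = 15.7 × 45.2 = 709.64 mm·m/s.
Spread over the 55 km slope with efficiency ε = 0.38: R = ε·F/W = 0.38 × 709.64 / 55000 m = 4.903e-03 mm/s.
R = 4.903e-03 × 3600 = 17.7 mm/hr.
Over 8.2 h: total = 17.7 × 8.2 = 145.14 ≈ 145 mm.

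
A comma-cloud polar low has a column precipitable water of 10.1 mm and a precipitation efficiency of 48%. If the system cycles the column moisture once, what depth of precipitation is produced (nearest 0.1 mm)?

Precipitation = ε × PW = 0.48 × 10.1 = 4.8 mm.

precipitation ≈ 4.8 mm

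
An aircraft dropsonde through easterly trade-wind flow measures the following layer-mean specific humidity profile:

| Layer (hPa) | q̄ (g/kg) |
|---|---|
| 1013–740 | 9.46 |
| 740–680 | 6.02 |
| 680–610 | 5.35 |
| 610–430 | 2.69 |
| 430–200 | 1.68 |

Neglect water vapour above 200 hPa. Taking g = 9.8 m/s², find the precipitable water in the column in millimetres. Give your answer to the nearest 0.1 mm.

PW ≈ 42.7 mm

Precipitable water is the column-integrated vapour mass per unit area: PW = (1/g) Σ q̄ Δp, with q in kg/kg and Δp in Pa (1 kg/m² of water = 1 mm).
Layer 1013–740 hPa: Δp = 273 hPa = 27300 Pa, q̄ = 0.00946 kg/kg → 0.00946 × 27300 / 9.8 = 26.35 mm
Layer 740–680 hPa: Δp = 60 hPa = 6000 Pa, q̄ = 0.00602 kg/kg → 0.00602 × 6000 / 9.8 = 3.69 mm
Layer 680–610 hPa: Δp = 70 hPa = 7000 Pa, q̄ = 0.00535 kg/kg → 0.00535 × 7000 / 9.8 = 3.82 mm
Layer 610–430 hPa: Δp = 180 hPa = 18000 Pa, q̄ = 0.00269 kg/kg → 0.00269 × 18000 / 9.8 = 4.94 mm
Layer 430–200 hPa: Δp = 230 hPa = 23000 Pa, q̄ = 0.00168 kg/kg → 0.00168 × 23000 / 9.8 = 3.94 mm
PW = 26.35 + 3.69 + 3.82 + 4.94 + 3.94 = 42.74 ≈ 42.7 mm.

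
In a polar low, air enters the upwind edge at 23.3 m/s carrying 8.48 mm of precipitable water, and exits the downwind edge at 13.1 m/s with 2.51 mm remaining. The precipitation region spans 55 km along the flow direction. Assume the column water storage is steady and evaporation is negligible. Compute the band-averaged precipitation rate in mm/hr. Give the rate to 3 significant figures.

R ≈ 10.8 mm/hr

Column moisture flux per unit crosswind length is F = V × PW.
Inflow: F_in = 23.3 × 8.48 = 197.584 mm·m/s
Outflow: F_out = 13.1 × 2.51 = 32.881 mm·m/s
Steady-state rate R = (F_in − F_out)/L = (197.584 − 32.881) / 55000 m = 2.995e-03 mm/s.
R = 2.995e-03 × 3600 = 10.8 mm/hr.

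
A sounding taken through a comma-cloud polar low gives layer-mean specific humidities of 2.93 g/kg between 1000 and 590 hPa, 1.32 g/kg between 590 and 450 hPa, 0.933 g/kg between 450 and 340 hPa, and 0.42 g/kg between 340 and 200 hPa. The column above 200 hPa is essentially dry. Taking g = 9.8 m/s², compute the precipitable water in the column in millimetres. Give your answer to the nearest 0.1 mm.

Precipitable water is the column-integrated vapour mass per unit area: PW = (1/g) Σ q̄ Δp, with q in kg/kg and Δp in Pa (1 kg/m² of water = 1 mm).
Layer 1000–590 hPa: Δp = 410 hPa = 41000 Pa, q̄ = 0.00293 kg/kg → 0.00293 × 41000 / 9.8 = 12.26 mm
Layer 590–450 hPa: Δp = 140 hPa = 14000 Pa, q̄ = 0.00132 kg/kg → 0.00132 × 14000 / 9.8 = 1.89 mm
Layer 450–340 hPa: Δp = 110 hPa = 11000 Pa, q̄ = 0.000933 kg/kg → 0.000933 × 11000 / 9.8 = 1.05 mm
Layer 340–200 hPa: Δp = 140 hPa = 14000 Pa, q̄ = 0.00042 kg/kg → 0.00042 × 14000 / 9.8 = 0.60 mm
PW = 12.26 + 1.89 + 1.05 + 0.60 = 15.80 ≈ 15.8 mm.

PW ≈ 15.8 mm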